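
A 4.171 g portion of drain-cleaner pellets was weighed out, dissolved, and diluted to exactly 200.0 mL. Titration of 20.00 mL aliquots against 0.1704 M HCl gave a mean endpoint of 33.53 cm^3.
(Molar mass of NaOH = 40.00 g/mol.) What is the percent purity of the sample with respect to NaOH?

NaOH + HCl → NaCl + H2O
n(HCl) per titration = 0.03353 × 0.1704 = 5.714 × 10^-3 mol
n(NaOH) in each aliquot = 5.714 × 10^-3 mol (1:1 ratio)
n(NaOH) in the whole flask = 5.714 × 10^-3 × 200.0/20.00 = 0.05714 mol
mass of NaOH = 0.05714 × 40.00 = 2.285 g
% NaOH = 2.285 / 4.171 × 100 = 54.79 %

54.79 %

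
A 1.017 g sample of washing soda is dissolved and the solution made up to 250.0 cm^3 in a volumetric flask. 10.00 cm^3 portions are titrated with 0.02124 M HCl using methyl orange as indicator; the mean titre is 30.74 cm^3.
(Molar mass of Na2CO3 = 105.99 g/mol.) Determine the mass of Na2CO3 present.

Na2CO3 + 2 HCl → 2 NaCl + H2O + CO2
n(HCl) per titration = 0.03074 × 0.02124 = 6.529 × 10^-4 mol
From the 1:2 ratio, n(Na2CO3) in each aliquot = 1/2 × 6.529 × 10^-4 = 3.265 × 10^-4 mol
n(Na2CO3) in the whole flask = 3.265 × 10^-4 × 250.0/10.00 = 8.161 × 10^-3 mol
mass of Na2CO3 = 8.161 × 10^-3 × 105.99 = 0.8650 g

0.8650 g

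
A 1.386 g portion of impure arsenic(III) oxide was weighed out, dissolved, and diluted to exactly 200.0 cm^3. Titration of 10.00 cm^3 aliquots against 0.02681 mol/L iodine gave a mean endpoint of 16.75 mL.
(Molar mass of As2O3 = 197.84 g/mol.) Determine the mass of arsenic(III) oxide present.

0.8884 g

As2O3 + 2 I2 + 2 H2O → As2O5 + 4 HI
n(I2) per titration = 0.01675 × 0.02681 = 4.491 × 10^-4 mol
From the 1:2 ratio, n(As2O3) in each aliquot = 1/2 × 4.491 × 10^-4 = 2.245 × 10^-4 mol
n(As2O3) in the whole flask = 2.245 × 10^-4 × 200.0/10.00 = 4.491 × 10^-3 mol
mass of As2O3 = 4.491 × 10^-3 × 197.84 = 0.8884 g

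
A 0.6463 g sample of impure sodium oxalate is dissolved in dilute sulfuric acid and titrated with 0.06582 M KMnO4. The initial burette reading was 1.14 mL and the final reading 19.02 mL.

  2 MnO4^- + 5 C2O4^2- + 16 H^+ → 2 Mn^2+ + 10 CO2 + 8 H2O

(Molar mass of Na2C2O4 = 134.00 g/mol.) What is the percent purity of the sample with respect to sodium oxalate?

61.00 %

n(KMnO4) = 0.01788 L × 0.06582 mol/L = 1.177 × 10^-3 mol
From the 5:2 ratio, n(Na2C2O4) = 5/2 × 1.177 × 10^-3 = 2.942 × 10^-3 mol
mass of Na2C2O4 = 2.942 × 10^-3 × 134.00 g/mol = 0.3942 g
% Na2C2O4 = 0.3942 / 0.6463 × 100 = 61.00 %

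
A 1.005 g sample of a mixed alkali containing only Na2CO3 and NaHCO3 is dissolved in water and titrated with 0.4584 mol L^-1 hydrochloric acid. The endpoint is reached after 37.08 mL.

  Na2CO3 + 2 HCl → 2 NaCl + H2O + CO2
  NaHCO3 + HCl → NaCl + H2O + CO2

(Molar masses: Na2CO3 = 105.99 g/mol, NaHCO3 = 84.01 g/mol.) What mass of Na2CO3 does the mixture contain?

0.7227 g

n(HCl) = 0.03708 × 0.4584 = 0.01700 mol
Let x = n(Na2CO3), y = n(NaHCO3).
Titrant: 2x + 1y = 0.01700;  mass: 105.99x + 84.01y = 1.005
Solving, x = 6.819 × 10^-3 mol, y = 3.360 × 10^-3 mol
mass of Na2CO3 = 6.819 × 10^-3 × 105.99 = 0.7227 g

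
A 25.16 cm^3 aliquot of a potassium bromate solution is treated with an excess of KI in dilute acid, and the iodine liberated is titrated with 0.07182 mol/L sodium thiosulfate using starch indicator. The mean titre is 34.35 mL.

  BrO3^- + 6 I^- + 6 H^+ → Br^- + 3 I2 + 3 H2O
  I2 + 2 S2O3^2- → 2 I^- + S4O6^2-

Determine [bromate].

0.01634 mol/L

n(S2O3^2-) = 0.03435 × 0.07182 = 2.467 × 10^-3 mol
n(I2) = n(S2O3^2-)/2 = 1.234 × 10^-3 mol
From the 1:3 ratio, n(BrO3^-) in the aliquot = 1/3 × 1.234 × 10^-3 = 4.112 × 10^-4 mol
[BrO3^-] = 4.112 × 10^-4 / 0.02516 = 0.01634 mol/L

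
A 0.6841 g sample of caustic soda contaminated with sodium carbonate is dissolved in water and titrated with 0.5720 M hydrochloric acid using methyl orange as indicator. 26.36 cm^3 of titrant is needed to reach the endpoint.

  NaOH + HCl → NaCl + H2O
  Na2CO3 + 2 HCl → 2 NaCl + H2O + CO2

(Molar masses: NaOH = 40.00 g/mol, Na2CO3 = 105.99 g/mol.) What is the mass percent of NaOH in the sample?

n(HCl) = 0.02636 × 0.5720 = 0.01508 mol
Let x = n(NaOH), y = n(Na2CO3).
Titrant: 1x + 2y = 0.01508;  mass: 40.00x + 105.99y = 0.6841
Solving, x = 8.846 × 10^-3 mol, y = 3.116 × 10^-3 mol
mass of NaOH = 8.846 × 10^-3 × 40.00 = 0.3538 g
% NaOH = 0.3538 / 0.6841 × 100 = 51.72 %

51.72 %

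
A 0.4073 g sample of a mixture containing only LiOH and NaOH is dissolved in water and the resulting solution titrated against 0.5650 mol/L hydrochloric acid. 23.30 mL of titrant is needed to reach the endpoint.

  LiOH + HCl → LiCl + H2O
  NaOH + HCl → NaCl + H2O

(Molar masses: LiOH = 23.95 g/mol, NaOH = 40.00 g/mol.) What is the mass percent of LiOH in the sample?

n(HCl) = 0.02330 × 0.5650 = 0.01316 mol
Let x = n(LiOH), y = n(NaOH).
Titrant: 1x + 1y = 0.01316;  mass: 23.95x + 40.00y = 0.4073
Solving, x = 7.432 × 10^-3 mol, y = 5.733 × 10^-3 mol
mass of LiOH = 7.432 × 10^-3 × 23.95 = 0.1780 g
% LiOH = 0.1780 / 0.4073 × 100 = 43.70 %

43.70 %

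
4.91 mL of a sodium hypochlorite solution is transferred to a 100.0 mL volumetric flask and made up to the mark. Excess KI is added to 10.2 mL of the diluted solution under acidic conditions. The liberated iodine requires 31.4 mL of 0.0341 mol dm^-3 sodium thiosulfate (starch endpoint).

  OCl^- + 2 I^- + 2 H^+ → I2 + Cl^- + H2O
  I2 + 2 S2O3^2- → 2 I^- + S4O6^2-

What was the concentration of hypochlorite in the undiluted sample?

n(S2O3^2-) = 0.0314 × 0.0341 = 1.07 × 10^-3 mol
n(I2) = n(S2O3^2-)/2 = 5.35 × 10^-4 mol
n(OCl^-) in the aliquot = 5.35 × 10^-4 mol (1:1 ratio)
[OCl^-]_dilute = 5.35 × 10^-4 / 0.0102 = 0.0525 mol/L
[OCl^-]_original = 0.0525 × 100.0/4.91 = 1.07 mol/L

1.07 mol/L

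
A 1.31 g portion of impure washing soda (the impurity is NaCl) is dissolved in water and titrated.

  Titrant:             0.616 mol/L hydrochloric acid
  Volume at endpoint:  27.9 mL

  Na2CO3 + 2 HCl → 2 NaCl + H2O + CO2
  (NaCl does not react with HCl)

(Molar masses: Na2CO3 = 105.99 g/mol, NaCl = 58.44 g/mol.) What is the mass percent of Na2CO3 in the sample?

69.5 %

n(HCl) = 0.0279 × 0.616 = 0.0172 mol
Let x = n(Na2CO3), y = n(NaCl).
Titrant: 2x = 0.0172;  mass: 105.99x + 58.44y = 1.31
Solving, x = 8.59 × 10^-3 mol, y = 6.83 × 10^-3 mol
mass of Na2CO3 = 8.59 × 10^-3 × 105.99 = 0.911 g
% Na2CO3 = 0.911 / 1.31 × 100 = 69.5 %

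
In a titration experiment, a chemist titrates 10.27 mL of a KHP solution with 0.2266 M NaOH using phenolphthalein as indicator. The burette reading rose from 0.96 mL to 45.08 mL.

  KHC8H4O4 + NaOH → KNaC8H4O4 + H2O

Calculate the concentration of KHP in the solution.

0.9735 M

n(NaOH) = 0.04412 L × 0.2266 mol/L = 9.998 × 10^-3 mol
n(KHC8H4O4) = 9.998 × 10^-3 mol (1:1 mole ratio)
[KHC8H4O4] = 9.998 × 10^-3 mol / 0.01027 L = 0.9735 mol/L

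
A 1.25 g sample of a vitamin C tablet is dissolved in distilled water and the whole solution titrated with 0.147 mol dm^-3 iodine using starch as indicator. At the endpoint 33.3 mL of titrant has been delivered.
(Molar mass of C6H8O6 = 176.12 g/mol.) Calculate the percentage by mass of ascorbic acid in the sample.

C6H8O6 + I2 → C6H6O6 + 2 HI
n(I2) = 0.0333 L × 0.147 mol/L = 4.90 × 10^-3 mol
n(C6H8O6) = 4.90 × 10^-3 mol (1:1 ratio)
mass of C6H8O6 = 4.90 × 10^-3 × 176.12 g/mol = 0.862 g
% C6H8O6 = 0.862 / 1.25 × 100 = 69.0 %

69.0 %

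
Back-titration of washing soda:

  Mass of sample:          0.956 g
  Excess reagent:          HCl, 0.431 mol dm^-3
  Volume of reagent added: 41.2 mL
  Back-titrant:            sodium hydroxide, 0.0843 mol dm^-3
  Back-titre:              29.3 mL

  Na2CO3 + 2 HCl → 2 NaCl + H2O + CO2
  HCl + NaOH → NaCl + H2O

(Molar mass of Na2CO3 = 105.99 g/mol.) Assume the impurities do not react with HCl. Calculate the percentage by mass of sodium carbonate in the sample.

84.7 %

n(HCl) added = 0.0412 × 0.431 = 0.0178 mol
n(NaOH) used in back-titration = 0.0293 × 0.0843 = 2.47 × 10^-3 mol
n(HCl) left over = 2.47 × 10^-3 mol (1:1 ratio)
n(HCl) consumed by analyte = 0.0178 − 2.47 × 10^-3 = 0.0153 mol
From the 1:2 ratio, n(Na2CO3) = 1/2 × 0.0153 = 7.64 × 10^-3 mol
mass of Na2CO3 = 7.64 × 10^-3 × 105.99 = 0.810 g
% Na2CO3 = 0.810 / 0.956 × 100 = 84.7 %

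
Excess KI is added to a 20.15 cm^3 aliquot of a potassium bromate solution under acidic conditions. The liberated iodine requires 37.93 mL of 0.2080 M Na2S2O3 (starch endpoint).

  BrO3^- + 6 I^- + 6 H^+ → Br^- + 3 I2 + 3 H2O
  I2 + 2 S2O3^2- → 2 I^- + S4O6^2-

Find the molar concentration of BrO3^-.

n(S2O3^2-) = 0.03793 × 0.2080 = 7.889 × 10^-3 mol
n(I2) = n(S2O3^2-)/2 = 3.945 × 10^-3 mol
From the 1:3 ratio, n(BrO3^-) in the aliquot = 1/3 × 3.945 × 10^-3 = 1.315 × 10^-3 mol
[BrO3^-] = 1.315 × 10^-3 / 0.02015 = 0.06526 mol/L

0.06526 M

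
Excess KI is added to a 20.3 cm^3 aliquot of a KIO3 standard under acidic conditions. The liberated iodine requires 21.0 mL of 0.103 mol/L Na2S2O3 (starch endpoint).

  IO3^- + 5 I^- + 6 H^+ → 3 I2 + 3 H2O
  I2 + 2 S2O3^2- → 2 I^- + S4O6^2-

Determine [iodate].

0.0178 mol/L

n(S2O3^2-) = 0.0210 × 0.103 = 2.16 × 10^-3 mol
n(I2) = n(S2O3^2-)/2 = 1.08 × 10^-3 mol
From the 1:3 ratio, n(IO3^-) in the aliquot = 1/3 × 1.08 × 10^-3 = 3.60 × 10^-4 mol
[IO3^-] = 3.60 × 10^-4 / 0.0203 = 0.0178 mol/L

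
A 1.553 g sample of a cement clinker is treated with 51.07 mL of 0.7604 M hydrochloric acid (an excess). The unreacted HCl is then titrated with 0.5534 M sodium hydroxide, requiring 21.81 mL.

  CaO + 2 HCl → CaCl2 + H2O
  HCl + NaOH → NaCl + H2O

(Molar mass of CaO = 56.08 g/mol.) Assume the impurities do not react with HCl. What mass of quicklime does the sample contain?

0.7505 g

n(HCl) added = 0.05107 × 0.7604 = 0.03883 mol
n(NaOH) used in back-titration = 0.02181 × 0.5534 = 0.01207 mol
n(HCl) left over = 0.01207 mol (1:1 ratio)
n(HCl) consumed by analyte = 0.03883 − 0.01207 = 0.02676 mol
From the 1:2 ratio, n(CaO) = 1/2 × 0.02676 = 0.01338 mol
mass of CaO = 0.01338 × 56.08 = 0.7505 g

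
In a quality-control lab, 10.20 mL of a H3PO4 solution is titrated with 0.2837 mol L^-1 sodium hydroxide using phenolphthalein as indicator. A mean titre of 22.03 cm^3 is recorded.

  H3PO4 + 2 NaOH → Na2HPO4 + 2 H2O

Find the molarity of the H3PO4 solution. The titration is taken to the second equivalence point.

0.3064 mol/L

n(NaOH) = 0.02203 L × 0.2837 mol/L = 6.250 × 10^-3 mol
From the 1:2 mole ratio, n(H3PO4) = 1/2 × 6.250 × 10^-3 = 3.125 × 10^-3 mol
[H3PO4] = 3.125 × 10^-3 mol / 0.01020 L = 0.3064 mol/L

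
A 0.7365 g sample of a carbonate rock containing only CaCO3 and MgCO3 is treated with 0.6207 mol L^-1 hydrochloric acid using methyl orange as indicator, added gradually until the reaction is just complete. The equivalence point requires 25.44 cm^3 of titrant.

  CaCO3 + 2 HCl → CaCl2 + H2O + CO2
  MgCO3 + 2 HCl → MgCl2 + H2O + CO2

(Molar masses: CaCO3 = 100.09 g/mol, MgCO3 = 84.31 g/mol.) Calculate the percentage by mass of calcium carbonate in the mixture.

61.01 %

n(HCl) = 0.02544 × 0.6207 = 0.01579 mol
Let x = n(CaCO3), y = n(MgCO3).
Titrant: 2x + 2y = 0.01579;  mass: 100.09x + 84.31y = 0.7365
Solving, x = 4.490 × 10^-3 mol, y = 3.406 × 10^-3 mol
mass of CaCO3 = 4.490 × 10^-3 × 100.09 = 0.4494 g
% CaCO3 = 0.4494 / 0.7365 × 100 = 61.01 %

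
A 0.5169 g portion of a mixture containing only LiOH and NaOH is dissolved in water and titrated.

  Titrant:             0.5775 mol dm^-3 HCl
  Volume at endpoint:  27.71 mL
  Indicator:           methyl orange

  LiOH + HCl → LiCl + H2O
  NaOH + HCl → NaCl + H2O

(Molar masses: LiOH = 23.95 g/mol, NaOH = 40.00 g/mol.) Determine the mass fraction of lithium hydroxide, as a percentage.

n(HCl) = 0.02771 × 0.5775 = 0.01600 mol
Let x = n(LiOH), y = n(NaOH).
Titrant: 1x + 1y = 0.01600;  mass: 23.95x + 40.00y = 0.5169
Solving, x = 7.676 × 10^-3 mol, y = 8.326 × 10^-3 mol
mass of LiOH = 7.676 × 10^-3 × 23.95 = 0.1838 g
% LiOH = 0.1838 / 0.5169 × 100 = 35.57 %

35.57 %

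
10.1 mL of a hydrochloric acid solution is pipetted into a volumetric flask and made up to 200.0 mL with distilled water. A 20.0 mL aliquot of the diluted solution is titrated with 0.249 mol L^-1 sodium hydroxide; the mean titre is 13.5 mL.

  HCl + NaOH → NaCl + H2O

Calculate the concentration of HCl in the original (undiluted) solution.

3.33 mol/L

n(NaOH) = 0.0135 × 0.249 = 3.36 × 10^-3 mol
n(HCl) in the aliquot = 3.36 × 10^-3 mol (1:1 ratio)
[HCl]_dilute = 3.36 × 10^-3 / 0.0200 = 0.168 mol/L
Dilution factor = 200.0 / 10.1 = 19.80
[HCl]_stock = 0.168 × 19.80 = 3.33 mol/L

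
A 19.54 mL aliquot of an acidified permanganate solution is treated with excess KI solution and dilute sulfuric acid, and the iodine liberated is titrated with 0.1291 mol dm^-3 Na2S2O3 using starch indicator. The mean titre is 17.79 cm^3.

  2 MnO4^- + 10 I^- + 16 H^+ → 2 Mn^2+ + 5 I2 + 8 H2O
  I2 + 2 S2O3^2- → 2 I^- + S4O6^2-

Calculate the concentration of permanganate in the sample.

0.02351 mol/L

n(S2O3^2-) = 0.01779 × 0.1291 = 2.297 × 10^-3 mol
n(I2) = n(S2O3^2-)/2 = 1.148 × 10^-3 mol
From the 2:5 ratio, n(MnO4^-) in the aliquot = 2/5 × 1.148 × 10^-3 = 4.593 × 10^-4 mol
[MnO4^-] = 4.593 × 10^-4 / 0.01954 = 0.02351 mol/L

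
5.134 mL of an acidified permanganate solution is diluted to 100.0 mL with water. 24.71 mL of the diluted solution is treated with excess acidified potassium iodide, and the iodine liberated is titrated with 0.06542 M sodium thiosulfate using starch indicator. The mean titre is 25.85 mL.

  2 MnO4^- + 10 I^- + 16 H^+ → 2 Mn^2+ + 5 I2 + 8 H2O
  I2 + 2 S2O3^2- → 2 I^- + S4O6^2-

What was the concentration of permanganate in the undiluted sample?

n(S2O3^2-) = 0.02585 × 0.06542 = 1.691 × 10^-3 mol
n(I2) = n(S2O3^2-)/2 = 8.456 × 10^-4 mol
From the 2:5 ratio, n(MnO4^-) in the aliquot = 2/5 × 8.456 × 10^-4 = 3.382 × 10^-4 mol
[MnO4^-]_dilute = 3.382 × 10^-4 / 0.02471 = 0.01369 mol/L
[MnO4^-]_original = 0.01369 × 100.0/5.134 = 0.2666 mol/L

0.2666 M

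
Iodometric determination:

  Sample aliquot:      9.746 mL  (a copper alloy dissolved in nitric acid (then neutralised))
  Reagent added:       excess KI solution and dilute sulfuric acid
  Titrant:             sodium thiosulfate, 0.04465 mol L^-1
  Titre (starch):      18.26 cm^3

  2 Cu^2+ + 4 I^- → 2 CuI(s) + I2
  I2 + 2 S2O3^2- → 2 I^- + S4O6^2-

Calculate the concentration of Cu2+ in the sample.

0.08366 mol/L

n(S2O3^2-) = 0.01826 × 0.04465 = 8.153 × 10^-4 mol
n(I2) = n(S2O3^2-)/2 = 4.077 × 10^-4 mol
From the 2:1 ratio, n(Cu2+) in the aliquot = 2/1 × 4.077 × 10^-4 = 8.153 × 10^-4 mol
[Cu2+] = 8.153 × 10^-4 / 0.009746 = 0.08366 mol/L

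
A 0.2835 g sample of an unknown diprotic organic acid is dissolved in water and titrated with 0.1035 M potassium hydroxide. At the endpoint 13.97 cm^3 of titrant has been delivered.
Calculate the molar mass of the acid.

n(KOH) = 0.01397 L × 0.1035 mol/L = 1.446 × 10^-3 mol
From the 1:2 ratio, n(H2A) = 1/2 × 1.446 × 10^-3 = 7.229 × 10^-4 mol
M = m / n = 0.2835 g / 7.229 × 10^-4 mol = 392.1 g/mol

392.1 g/mol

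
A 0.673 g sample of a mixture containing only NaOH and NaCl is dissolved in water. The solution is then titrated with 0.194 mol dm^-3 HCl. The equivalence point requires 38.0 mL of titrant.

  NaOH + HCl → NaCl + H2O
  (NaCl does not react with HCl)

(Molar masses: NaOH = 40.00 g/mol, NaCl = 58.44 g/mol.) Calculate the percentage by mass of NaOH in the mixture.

43.8 %

n(HCl) = 0.0380 × 0.194 = 7.37 × 10^-3 mol
Let x = n(NaOH), y = n(NaCl).
Titrant: 1x = 7.37 × 10^-3;  mass: 40.00x + 58.44y = 0.673
Solving, x = 7.37 × 10^-3 mol, y = 6.47 × 10^-3 mol
mass of NaOH = 7.37 × 10^-3 × 40.00 = 0.295 g
% NaOH = 0.295 / 0.673 × 100 = 43.8 %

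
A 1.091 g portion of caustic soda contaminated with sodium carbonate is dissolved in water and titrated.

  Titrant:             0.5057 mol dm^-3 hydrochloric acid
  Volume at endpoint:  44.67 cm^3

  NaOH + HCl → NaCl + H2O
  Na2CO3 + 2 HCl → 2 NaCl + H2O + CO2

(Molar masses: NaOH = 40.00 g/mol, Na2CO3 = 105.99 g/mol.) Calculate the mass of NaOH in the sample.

0.3267 g

n(HCl) = 0.04467 × 0.5057 = 0.02259 mol
Let x = n(NaOH), y = n(Na2CO3).
Titrant: 1x + 2y = 0.02259;  mass: 40.00x + 105.99y = 1.091
Solving, x = 8.168 × 10^-3 mol, y = 7.211 × 10^-3 mol
mass of NaOH = 8.168 × 10^-3 × 40.00 = 0.3267 g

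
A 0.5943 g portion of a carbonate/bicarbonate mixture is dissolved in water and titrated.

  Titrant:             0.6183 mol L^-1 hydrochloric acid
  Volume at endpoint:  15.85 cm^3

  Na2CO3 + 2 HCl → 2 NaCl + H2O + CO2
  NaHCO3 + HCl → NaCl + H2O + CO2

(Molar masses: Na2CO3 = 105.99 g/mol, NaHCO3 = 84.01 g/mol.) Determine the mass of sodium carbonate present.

0.3913 g

n(HCl) = 0.01585 × 0.6183 = 9.800 × 10^-3 mol
Let x = n(Na2CO3), y = n(NaHCO3).
Titrant: 2x + 1y = 9.800 × 10^-3;  mass: 105.99x + 84.01y = 0.5943
Solving, x = 3.692 × 10^-3 mol, y = 2.416 × 10^-3 mol
mass of Na2CO3 = 3.692 × 10^-3 × 105.99 = 0.3913 g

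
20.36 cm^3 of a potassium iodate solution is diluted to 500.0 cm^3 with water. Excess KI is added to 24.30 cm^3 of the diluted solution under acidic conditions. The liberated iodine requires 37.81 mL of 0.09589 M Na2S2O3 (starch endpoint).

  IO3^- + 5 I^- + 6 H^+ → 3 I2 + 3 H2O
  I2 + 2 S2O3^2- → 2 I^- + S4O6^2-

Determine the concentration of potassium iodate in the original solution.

0.6107 M

n(S2O3^2-) = 0.03781 × 0.09589 = 3.626 × 10^-3 mol
n(I2) = n(S2O3^2-)/2 = 1.813 × 10^-3 mol
From the 1:3 ratio, n(IO3^-) in the aliquot = 1/3 × 1.813 × 10^-3 = 6.043 × 10^-4 mol
[IO3^-]_dilute = 6.043 × 10^-4 / 0.02430 = 0.02487 mol/L
[IO3^-]_original = 0.02487 × 500.0/20.36 = 0.6107 mol/L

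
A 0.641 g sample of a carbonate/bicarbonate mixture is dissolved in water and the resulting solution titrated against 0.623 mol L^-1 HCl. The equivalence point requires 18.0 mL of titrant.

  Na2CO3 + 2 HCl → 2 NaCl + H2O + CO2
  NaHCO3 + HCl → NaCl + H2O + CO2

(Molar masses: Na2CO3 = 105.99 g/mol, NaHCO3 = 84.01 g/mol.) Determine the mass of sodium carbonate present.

n(HCl) = 0.0180 × 0.623 = 0.0112 mol
Let x = n(Na2CO3), y = n(NaHCO3).
Titrant: 2x + 1y = 0.0112;  mass: 105.99x + 84.01y = 0.641
Solving, x = 4.85 × 10^-3 mol, y = 1.51 × 10^-3 mol
mass of Na2CO3 = 4.85 × 10^-3 × 105.99 = 0.514 g

0.514 g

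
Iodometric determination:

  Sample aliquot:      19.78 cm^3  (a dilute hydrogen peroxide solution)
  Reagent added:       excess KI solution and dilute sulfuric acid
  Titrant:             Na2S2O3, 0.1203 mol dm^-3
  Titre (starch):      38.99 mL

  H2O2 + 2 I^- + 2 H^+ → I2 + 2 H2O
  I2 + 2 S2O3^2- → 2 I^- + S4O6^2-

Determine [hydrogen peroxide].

n(S2O3^2-) = 0.03899 × 0.1203 = 4.690 × 10^-3 mol
n(I2) = n(S2O3^2-)/2 = 2.345 × 10^-3 mol
n(H2O2) in the aliquot = 2.345 × 10^-3 mol (1:1 ratio)
[H2O2] = 2.345 × 10^-3 / 0.01978 = 0.1186 mol/L

0.1186 mol/L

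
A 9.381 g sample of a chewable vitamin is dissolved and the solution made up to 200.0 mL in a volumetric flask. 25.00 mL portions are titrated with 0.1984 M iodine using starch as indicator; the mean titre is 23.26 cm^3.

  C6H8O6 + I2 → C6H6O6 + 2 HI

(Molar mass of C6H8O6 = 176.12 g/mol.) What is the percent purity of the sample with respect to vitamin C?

69.31 %

n(I2) per titration = 0.02326 × 0.1984 = 4.615 × 10^-3 mol
n(C6H8O6) in each aliquot = 4.615 × 10^-3 mol (1:1 ratio)
n(C6H8O6) in the whole flask = 4.615 × 10^-3 × 200.0/25.00 = 0.03692 mol
mass of C6H8O6 = 0.03692 × 176.12 = 6.502 g
% C6H8O6 = 6.502 / 9.381 × 100 = 69.31 %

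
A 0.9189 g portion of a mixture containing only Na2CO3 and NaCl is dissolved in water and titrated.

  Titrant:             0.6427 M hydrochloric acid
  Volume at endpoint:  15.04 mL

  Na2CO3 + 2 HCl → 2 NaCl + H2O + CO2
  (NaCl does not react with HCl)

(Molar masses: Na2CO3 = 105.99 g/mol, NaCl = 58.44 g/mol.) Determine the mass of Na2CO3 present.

n(HCl) = 0.01504 × 0.6427 = 9.666 × 10^-3 mol
Let x = n(Na2CO3), y = n(NaCl).
Titrant: 2x = 9.666 × 10^-3;  mass: 105.99x + 58.44y = 0.9189
Solving, x = 4.833 × 10^-3 mol, y = 6.958 × 10^-3 mol
mass of Na2CO3 = 4.833 × 10^-3 × 105.99 = 0.5123 g

0.5123 g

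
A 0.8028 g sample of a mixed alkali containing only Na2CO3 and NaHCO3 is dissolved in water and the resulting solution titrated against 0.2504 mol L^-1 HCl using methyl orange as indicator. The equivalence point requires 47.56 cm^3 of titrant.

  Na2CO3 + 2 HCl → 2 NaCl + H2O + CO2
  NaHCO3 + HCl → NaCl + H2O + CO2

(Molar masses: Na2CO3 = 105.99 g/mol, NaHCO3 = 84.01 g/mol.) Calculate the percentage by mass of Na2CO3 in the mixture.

n(HCl) = 0.04756 × 0.2504 = 0.01191 mol
Let x = n(Na2CO3), y = n(NaHCO3).
Titrant: 2x + 1y = 0.01191;  mass: 105.99x + 84.01y = 0.8028
Solving, x = 3.187 × 10^-3 mol, y = 5.535 × 10^-3 mol
mass of Na2CO3 = 3.187 × 10^-3 × 105.99 = 0.3378 g
% Na2CO3 = 0.3378 / 0.8028 × 100 = 42.07 %

42.07 %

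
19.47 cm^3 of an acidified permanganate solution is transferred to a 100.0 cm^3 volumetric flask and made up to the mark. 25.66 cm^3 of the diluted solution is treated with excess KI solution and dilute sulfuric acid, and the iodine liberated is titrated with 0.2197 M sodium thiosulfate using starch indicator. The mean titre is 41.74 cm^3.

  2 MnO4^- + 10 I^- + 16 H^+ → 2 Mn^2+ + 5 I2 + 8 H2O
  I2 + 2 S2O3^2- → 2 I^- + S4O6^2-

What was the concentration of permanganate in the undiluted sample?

0.3671 M

n(S2O3^2-) = 0.04174 × 0.2197 = 9.170 × 10^-3 mol
n(I2) = n(S2O3^2-)/2 = 4.585 × 10^-3 mol
From the 2:5 ratio, n(MnO4^-) in the aliquot = 2/5 × 4.585 × 10^-3 = 1.834 × 10^-3 mol
[MnO4^-]_dilute = 1.834 × 10^-3 / 0.02566 = 0.07148 mol/L
[MnO4^-]_original = 0.07148 × 100.0/19.47 = 0.3671 mol/L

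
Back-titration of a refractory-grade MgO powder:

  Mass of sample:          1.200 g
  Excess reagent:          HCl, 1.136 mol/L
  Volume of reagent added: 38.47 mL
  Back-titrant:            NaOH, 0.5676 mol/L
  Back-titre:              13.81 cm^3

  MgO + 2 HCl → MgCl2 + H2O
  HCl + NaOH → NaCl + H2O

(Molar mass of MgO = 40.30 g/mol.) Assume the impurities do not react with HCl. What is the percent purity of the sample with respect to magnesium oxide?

n(HCl) added = 0.03847 × 1.136 = 0.04370 mol
n(NaOH) used in back-titration = 0.01381 × 0.5676 = 7.839 × 10^-3 mol
n(HCl) left over = 7.839 × 10^-3 mol (1:1 ratio)
n(HCl) consumed by analyte = 0.04370 − 7.839 × 10^-3 = 0.03586 mol
From the 1:2 ratio, n(MgO) = 1/2 × 0.03586 = 0.01793 mol
mass of MgO = 0.01793 × 40.30 = 0.7226 g
% MgO = 0.7226 / 1.200 × 100 = 60.22 %

60.22 %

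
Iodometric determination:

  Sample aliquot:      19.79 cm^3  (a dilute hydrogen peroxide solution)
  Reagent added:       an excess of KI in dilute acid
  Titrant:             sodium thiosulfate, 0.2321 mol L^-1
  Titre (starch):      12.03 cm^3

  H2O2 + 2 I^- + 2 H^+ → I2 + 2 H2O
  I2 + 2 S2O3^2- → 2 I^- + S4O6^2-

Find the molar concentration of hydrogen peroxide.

n(S2O3^2-) = 0.01203 × 0.2321 = 2.792 × 10^-3 mol
n(I2) = n(S2O3^2-)/2 = 1.396 × 10^-3 mol
n(H2O2) in the aliquot = 1.396 × 10^-3 mol (1:1 ratio)
[H2O2] = 1.396 × 10^-3 / 0.01979 = 0.07054 mol/L

0.07054 mol/L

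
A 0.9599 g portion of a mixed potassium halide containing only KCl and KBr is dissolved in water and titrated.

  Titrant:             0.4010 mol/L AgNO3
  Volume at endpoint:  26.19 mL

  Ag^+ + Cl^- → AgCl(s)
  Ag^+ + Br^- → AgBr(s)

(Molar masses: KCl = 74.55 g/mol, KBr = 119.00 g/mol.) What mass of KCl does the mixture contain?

0.4861 g

n(AgNO3) = 0.02619 × 0.4010 = 0.01050 mol
Let x = n(KCl), y = n(KBr).
Titrant: 1x + 1y = 0.01050;  mass: 74.55x + 119.00y = 0.9599
Solving, x = 6.521 × 10^-3 mol, y = 3.981 × 10^-3 mol
mass of KCl = 6.521 × 10^-3 × 74.55 = 0.4861 g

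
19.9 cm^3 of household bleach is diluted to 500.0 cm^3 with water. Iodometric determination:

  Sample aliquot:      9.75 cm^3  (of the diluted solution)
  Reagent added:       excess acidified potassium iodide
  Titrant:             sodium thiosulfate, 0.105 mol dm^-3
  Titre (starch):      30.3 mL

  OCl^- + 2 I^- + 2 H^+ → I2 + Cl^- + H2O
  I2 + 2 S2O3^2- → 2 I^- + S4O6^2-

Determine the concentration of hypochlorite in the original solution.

n(S2O3^2-) = 0.0303 × 0.105 = 3.18 × 10^-3 mol
n(I2) = n(S2O3^2-)/2 = 1.59 × 10^-3 mol
n(OCl^-) in the aliquot = 1.59 × 10^-3 mol (1:1 ratio)
[OCl^-]_dilute = 1.59 × 10^-3 / 0.00975 = 0.163 mol/L
[OCl^-]_original = 0.163 × 500.0/19.9 = 4.10 mol/L

4.10 mol/L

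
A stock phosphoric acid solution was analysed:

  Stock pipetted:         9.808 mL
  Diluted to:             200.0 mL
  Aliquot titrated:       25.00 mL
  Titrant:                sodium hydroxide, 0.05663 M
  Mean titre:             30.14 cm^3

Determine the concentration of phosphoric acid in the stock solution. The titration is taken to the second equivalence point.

H3PO4 + 2 NaOH → Na2HPO4 + 2 H2O
n(NaOH) = 0.03014 × 0.05663 = 1.707 × 10^-3 mol
From the 1:2 ratio, n(H3PO4) in the aliquot = 1/2 × 1.707 × 10^-3 = 8.534 × 10^-4 mol
[H3PO4]_dilute = 8.534 × 10^-4 / 0.02500 = 0.03414 mol/L
Dilution factor = 200.0 / 9.808 = 20.39
[H3PO4]_stock = 0.03414 × 20.39 = 0.6961 mol/L

0.6961 M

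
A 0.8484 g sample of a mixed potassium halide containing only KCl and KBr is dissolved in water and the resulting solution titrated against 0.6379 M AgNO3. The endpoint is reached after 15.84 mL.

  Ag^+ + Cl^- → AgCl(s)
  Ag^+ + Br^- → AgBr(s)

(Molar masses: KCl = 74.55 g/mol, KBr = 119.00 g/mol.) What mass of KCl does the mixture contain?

0.5937 g

n(AgNO3) = 0.01584 × 0.6379 = 0.01010 mol
Let x = n(KCl), y = n(KBr).
Titrant: 1x + 1y = 0.01010;  mass: 74.55x + 119.00y = 0.8484
Solving, x = 7.964 × 10^-3 mol, y = 2.140 × 10^-3 mol
mass of KCl = 7.964 × 10^-3 × 74.55 = 0.5937 g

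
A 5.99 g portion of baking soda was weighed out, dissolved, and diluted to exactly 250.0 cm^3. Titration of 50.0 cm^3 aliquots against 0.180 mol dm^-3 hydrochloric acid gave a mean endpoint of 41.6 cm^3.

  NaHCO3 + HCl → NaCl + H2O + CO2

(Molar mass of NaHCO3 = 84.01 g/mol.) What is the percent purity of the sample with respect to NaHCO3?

52.5 %

n(HCl) per titration = 0.0416 × 0.180 = 7.49 × 10^-3 mol
n(NaHCO3) in each aliquot = 7.49 × 10^-3 mol (1:1 ratio)
n(NaHCO3) in the whole flask = 7.49 × 10^-3 × 250.0/50.0 = 0.0374 mol
mass of NaHCO3 = 0.0374 × 84.01 = 3.15 g
% NaHCO3 = 3.15 / 5.99 × 100 = 52.5 %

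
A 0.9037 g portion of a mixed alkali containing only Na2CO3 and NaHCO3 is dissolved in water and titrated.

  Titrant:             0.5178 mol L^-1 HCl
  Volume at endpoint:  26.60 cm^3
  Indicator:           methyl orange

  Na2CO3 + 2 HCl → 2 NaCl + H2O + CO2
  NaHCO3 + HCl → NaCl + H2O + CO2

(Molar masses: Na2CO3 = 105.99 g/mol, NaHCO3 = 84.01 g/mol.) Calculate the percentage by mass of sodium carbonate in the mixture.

47.91 %

n(HCl) = 0.02660 × 0.5178 = 0.01377 mol
Let x = n(Na2CO3), y = n(NaHCO3).
Titrant: 2x + 1y = 0.01377;  mass: 105.99x + 84.01y = 0.9037
Solving, x = 4.085 × 10^-3 mol, y = 5.603 × 10^-3 mol
mass of Na2CO3 = 4.085 × 10^-3 × 105.99 = 0.4330 g
% Na2CO3 = 0.4330 / 0.9037 × 100 = 47.91 %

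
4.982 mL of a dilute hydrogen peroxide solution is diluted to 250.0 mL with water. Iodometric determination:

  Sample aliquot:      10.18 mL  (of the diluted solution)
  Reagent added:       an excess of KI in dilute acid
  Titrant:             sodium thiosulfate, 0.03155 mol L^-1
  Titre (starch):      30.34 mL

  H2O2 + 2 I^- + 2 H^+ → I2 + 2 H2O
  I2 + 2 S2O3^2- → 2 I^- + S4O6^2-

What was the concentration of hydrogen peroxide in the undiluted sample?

n(S2O3^2-) = 0.03034 × 0.03155 = 9.572 × 10^-4 mol
n(I2) = n(S2O3^2-)/2 = 4.786 × 10^-4 mol
n(H2O2) in the aliquot = 4.786 × 10^-4 mol (1:1 ratio)
[H2O2]_dilute = 4.786 × 10^-4 / 0.01018 = 0.04702 mol/L
[H2O2]_original = 0.04702 × 250.0/4.982 = 2.359 mol/L

2.359 mol/L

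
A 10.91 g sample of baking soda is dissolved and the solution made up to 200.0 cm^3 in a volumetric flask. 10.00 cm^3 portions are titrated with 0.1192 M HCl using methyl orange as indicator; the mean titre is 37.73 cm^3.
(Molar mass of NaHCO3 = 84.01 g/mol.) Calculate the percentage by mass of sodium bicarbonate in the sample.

NaHCO3 + HCl → NaCl + H2O + CO2
n(HCl) per titration = 0.03773 × 0.1192 = 4.497 × 10^-3 mol
n(NaHCO3) in each aliquot = 4.497 × 10^-3 mol (1:1 ratio)
n(NaHCO3) in the whole flask = 4.497 × 10^-3 × 200.0/10.00 = 0.08995 mol
mass of NaHCO3 = 0.08995 × 84.01 = 7.557 g
% NaHCO3 = 7.557 / 10.91 × 100 = 69.26 %

69.26 %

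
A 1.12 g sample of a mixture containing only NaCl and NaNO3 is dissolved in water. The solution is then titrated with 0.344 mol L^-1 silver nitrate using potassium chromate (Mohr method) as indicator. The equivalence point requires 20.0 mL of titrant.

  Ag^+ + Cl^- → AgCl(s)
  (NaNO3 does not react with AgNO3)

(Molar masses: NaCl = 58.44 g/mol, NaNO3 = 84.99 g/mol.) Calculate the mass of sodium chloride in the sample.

n(AgNO3) = 0.0200 × 0.344 = 6.88 × 10^-3 mol
Let x = n(NaCl), y = n(NaNO3).
Titrant: 1x = 6.88 × 10^-3;  mass: 58.44x + 84.99y = 1.12
Solving, x = 6.88 × 10^-3 mol, y = 8.45 × 10^-3 mol
mass of NaCl = 6.88 × 10^-3 × 58.44 = 0.402 g

0.402 g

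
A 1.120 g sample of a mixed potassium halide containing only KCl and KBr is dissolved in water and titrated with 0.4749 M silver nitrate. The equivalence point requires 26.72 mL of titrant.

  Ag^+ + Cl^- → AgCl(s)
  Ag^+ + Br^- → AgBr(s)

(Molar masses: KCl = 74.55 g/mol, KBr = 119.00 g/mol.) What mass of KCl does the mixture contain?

0.6541 g

n(AgNO3) = 0.02672 × 0.4749 = 0.01269 mol
Let x = n(KCl), y = n(KBr).
Titrant: 1x + 1y = 0.01269;  mass: 74.55x + 119.00y = 1.120
Solving, x = 8.775 × 10^-3 mol, y = 3.915 × 10^-3 mol
mass of KCl = 8.775 × 10^-3 × 74.55 = 0.6541 g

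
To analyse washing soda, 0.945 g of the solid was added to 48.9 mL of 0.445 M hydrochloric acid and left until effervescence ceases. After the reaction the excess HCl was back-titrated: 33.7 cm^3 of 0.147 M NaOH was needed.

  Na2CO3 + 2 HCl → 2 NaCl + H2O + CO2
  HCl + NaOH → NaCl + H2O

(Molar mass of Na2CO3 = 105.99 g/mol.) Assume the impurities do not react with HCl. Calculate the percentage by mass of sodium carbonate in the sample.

n(HCl) added = 0.0489 × 0.445 = 0.0218 mol
n(NaOH) used in back-titration = 0.0337 × 0.147 = 4.95 × 10^-3 mol
n(HCl) left over = 4.95 × 10^-3 mol (1:1 ratio)
n(HCl) consumed by analyte = 0.0218 − 4.95 × 10^-3 = 0.0168 mol
From the 1:2 ratio, n(Na2CO3) = 1/2 × 0.0168 = 8.40 × 10^-3 mol
mass of Na2CO3 = 8.40 × 10^-3 × 105.99 = 0.891 g
% Na2CO3 = 0.891 / 0.945 × 100 = 94.3 %

94.3 %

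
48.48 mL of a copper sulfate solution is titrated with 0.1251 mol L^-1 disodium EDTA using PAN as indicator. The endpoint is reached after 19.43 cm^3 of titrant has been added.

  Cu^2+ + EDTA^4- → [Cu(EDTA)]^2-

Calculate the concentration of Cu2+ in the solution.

n(EDTA) = 0.01943 L × 0.1251 mol/L = 2.431 × 10^-3 mol
n(Cu2+) = 2.431 × 10^-3 mol (1:1 mole ratio)
[Cu2+] = 2.431 × 10^-3 mol / 0.04848 L = 0.05014 mol/L

0.05014 mol/L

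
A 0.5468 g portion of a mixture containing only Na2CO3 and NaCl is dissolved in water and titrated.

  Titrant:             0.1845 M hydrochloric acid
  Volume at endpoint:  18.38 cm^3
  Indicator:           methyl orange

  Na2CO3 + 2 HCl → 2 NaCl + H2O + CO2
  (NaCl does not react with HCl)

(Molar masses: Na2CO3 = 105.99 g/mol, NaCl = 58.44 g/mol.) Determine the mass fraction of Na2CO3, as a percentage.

n(HCl) = 0.01838 × 0.1845 = 3.391 × 10^-3 mol
Let x = n(Na2CO3), y = n(NaCl).
Titrant: 2x = 3.391 × 10^-3;  mass: 105.99x + 58.44y = 0.5468
Solving, x = 1.696 × 10^-3 mol, y = 6.281 × 10^-3 mol
mass of Na2CO3 = 1.696 × 10^-3 × 105.99 = 0.1797 g
% Na2CO3 = 0.1797 / 0.5468 × 100 = 32.87 %

32.87 %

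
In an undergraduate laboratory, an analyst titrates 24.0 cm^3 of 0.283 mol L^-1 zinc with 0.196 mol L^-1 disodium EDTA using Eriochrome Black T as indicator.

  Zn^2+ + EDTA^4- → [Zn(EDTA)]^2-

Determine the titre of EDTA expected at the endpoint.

34.7 mL

n(Zn2+) = 0.0240 L × 0.283 mol/L = 6.79 × 10^-3 mol
n(EDTA) = 6.79 × 10^-3 mol (1:1 stoichiometry)
V(EDTA) = 6.79 × 10^-3 mol / 0.196 mol/L = 0.0347 L = 34.7 mL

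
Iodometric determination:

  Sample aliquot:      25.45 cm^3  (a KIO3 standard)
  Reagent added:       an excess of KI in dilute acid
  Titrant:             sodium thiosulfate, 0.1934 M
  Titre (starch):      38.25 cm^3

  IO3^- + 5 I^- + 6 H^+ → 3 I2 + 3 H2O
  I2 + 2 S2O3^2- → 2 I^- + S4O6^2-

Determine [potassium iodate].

0.04844 M

n(S2O3^2-) = 0.03825 × 0.1934 = 7.398 × 10^-3 mol
n(I2) = n(S2O3^2-)/2 = 3.699 × 10^-3 mol
From the 1:3 ratio, n(IO3^-) in the aliquot = 1/3 × 3.699 × 10^-3 = 1.233 × 10^-3 mol
[IO3^-] = 1.233 × 10^-3 / 0.02545 = 0.04844 mol/L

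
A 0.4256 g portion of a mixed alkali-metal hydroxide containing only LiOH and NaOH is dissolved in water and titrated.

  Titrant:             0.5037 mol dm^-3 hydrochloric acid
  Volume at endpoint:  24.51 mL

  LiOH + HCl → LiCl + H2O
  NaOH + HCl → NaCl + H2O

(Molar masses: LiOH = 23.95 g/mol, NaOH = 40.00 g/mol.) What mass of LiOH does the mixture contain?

n(HCl) = 0.02451 × 0.5037 = 0.01235 mol
Let x = n(LiOH), y = n(NaOH).
Titrant: 1x + 1y = 0.01235;  mass: 23.95x + 40.00y = 0.4256
Solving, x = 4.251 × 10^-3 mol, y = 8.095 × 10^-3 mol
mass of LiOH = 4.251 × 10^-3 × 23.95 = 0.1018 g

0.1018 g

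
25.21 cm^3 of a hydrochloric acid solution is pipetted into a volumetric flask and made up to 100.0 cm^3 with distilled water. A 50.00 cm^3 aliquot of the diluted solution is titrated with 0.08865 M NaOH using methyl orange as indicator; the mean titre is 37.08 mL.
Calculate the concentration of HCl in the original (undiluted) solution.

HCl + NaOH → NaCl + H2O
n(NaOH) = 0.03708 × 0.08865 = 3.287 × 10^-3 mol
n(HCl) in the aliquot = 3.287 × 10^-3 mol (1:1 ratio)
[HCl]_dilute = 3.287 × 10^-3 / 0.05000 = 0.06574 mol/L
Dilution factor = 100.0 / 25.21 = 3.967
[HCl]_stock = 0.06574 × 3.967 = 0.2608 mol/L

0.2608 M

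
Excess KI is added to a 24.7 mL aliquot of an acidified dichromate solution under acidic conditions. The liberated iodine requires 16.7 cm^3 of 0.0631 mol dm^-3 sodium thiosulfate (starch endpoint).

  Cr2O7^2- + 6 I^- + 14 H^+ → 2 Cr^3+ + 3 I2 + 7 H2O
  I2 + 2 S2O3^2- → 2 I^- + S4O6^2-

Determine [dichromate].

0.00711 mol/L

n(S2O3^2-) = 0.0167 × 0.0631 = 1.05 × 10^-3 mol
n(I2) = n(S2O3^2-)/2 = 5.27 × 10^-4 mol
From the 1:3 ratio, n(Cr2O7^2-) in the aliquot = 1/3 × 5.27 × 10^-4 = 1.76 × 10^-4 mol
[Cr2O7^2-] = 1.76 × 10^-4 / 0.0247 = 0.00711 mol/L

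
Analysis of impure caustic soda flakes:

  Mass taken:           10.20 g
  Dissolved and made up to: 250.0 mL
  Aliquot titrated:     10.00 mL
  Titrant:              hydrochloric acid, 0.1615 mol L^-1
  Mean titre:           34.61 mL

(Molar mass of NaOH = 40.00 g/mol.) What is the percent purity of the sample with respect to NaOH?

NaOH + HCl → NaCl + H2O
n(HCl) per titration = 0.03461 × 0.1615 = 5.590 × 10^-3 mol
n(NaOH) in each aliquot = 5.590 × 10^-3 mol (1:1 ratio)
n(NaOH) in the whole flask = 5.590 × 10^-3 × 250.0/10.00 = 0.1397 mol
mass of NaOH = 0.1397 × 40.00 = 5.590 g
% NaOH = 5.590 / 10.20 × 100 = 54.80 %

54.80 %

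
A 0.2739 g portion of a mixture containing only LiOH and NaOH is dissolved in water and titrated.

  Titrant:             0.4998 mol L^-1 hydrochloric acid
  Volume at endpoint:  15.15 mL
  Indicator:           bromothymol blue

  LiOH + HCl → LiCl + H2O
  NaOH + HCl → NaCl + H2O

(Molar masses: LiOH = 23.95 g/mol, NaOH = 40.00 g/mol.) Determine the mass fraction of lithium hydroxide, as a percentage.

15.79 %

n(HCl) = 0.01515 × 0.4998 = 7.572 × 10^-3 mol
Let x = n(LiOH), y = n(NaOH).
Titrant: 1x + 1y = 7.572 × 10^-3;  mass: 23.95x + 40.00y = 0.2739
Solving, x = 1.806 × 10^-3 mol, y = 5.766 × 10^-3 mol
mass of LiOH = 1.806 × 10^-3 × 23.95 = 0.04324 g
% LiOH = 0.04324 / 0.2739 × 100 = 15.79 %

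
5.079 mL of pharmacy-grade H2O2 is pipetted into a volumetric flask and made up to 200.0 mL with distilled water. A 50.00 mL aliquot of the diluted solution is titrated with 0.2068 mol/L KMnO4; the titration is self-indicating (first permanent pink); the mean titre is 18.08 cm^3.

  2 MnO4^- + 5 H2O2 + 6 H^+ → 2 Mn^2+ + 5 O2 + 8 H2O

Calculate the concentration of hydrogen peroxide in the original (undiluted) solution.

n(KMnO4) = 0.01808 × 0.2068 = 3.739 × 10^-3 mol
From the 5:2 ratio, n(H2O2) in the aliquot = 5/2 × 3.739 × 10^-3 = 9.347 × 10^-3 mol
[H2O2]_dilute = 9.347 × 10^-3 / 0.05000 = 0.1869 mol/L
Dilution factor = 200.0 / 5.079 = 39.38
[H2O2]_stock = 0.1869 × 39.38 = 7.362 mol/L

7.362 mol/L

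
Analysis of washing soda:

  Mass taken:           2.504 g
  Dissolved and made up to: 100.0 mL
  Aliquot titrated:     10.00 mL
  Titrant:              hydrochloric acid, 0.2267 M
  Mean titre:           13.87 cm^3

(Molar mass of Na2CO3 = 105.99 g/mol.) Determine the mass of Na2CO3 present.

Na2CO3 + 2 HCl → 2 NaCl + H2O + CO2
n(HCl) per titration = 0.01387 × 0.2267 = 3.144 × 10^-3 mol
From the 1:2 ratio, n(Na2CO3) in each aliquot = 1/2 × 3.144 × 10^-3 = 1.572 × 10^-3 mol
n(Na2CO3) in the whole flask = 1.572 × 10^-3 × 100.0/10.00 = 0.01572 mol
mass of Na2CO3 = 0.01572 × 105.99 = 1.666 g

1.666 g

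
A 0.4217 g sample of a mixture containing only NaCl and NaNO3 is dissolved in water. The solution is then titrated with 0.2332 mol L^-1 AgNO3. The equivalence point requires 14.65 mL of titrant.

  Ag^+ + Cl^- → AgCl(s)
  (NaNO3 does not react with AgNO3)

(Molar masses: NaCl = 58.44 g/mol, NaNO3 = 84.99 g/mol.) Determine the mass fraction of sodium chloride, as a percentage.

n(AgNO3) = 0.01465 × 0.2332 = 3.416 × 10^-3 mol
Let x = n(NaCl), y = n(NaNO3).
Titrant: 1x = 3.416 × 10^-3;  mass: 58.44x + 84.99y = 0.4217
Solving, x = 3.416 × 10^-3 mol, y = 2.613 × 10^-3 mol
mass of NaCl = 3.416 × 10^-3 × 58.44 = 0.1997 g
% NaCl = 0.1997 / 0.4217 × 100 = 47.34 %

47.34 %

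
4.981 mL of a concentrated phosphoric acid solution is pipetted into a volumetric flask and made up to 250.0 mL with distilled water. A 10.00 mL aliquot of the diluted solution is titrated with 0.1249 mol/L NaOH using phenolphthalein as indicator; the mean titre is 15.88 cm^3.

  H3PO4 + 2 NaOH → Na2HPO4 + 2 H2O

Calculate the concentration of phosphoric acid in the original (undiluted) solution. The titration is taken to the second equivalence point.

n(NaOH) = 0.01588 × 0.1249 = 1.983 × 10^-3 mol
From the 1:2 ratio, n(H3PO4) in the aliquot = 1/2 × 1.983 × 10^-3 = 9.917 × 10^-4 mol
[H3PO4]_dilute = 9.917 × 10^-4 / 0.01000 = 0.09917 mol/L
Dilution factor = 250.0 / 4.981 = 50.19
[H3PO4]_stock = 0.09917 × 50.19 = 4.977 mol/L

4.977 mol/L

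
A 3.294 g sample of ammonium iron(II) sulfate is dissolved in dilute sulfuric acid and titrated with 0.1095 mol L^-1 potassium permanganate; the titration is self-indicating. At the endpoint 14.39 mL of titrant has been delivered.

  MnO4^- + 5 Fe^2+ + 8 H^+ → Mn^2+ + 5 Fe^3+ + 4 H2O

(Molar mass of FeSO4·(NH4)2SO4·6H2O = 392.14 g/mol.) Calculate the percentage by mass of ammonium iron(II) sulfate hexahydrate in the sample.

93.79 %

n(KMnO4) = 0.01439 L × 0.1095 mol/L = 1.576 × 10^-3 mol
From the 5:1 ratio, n(FeSO4·(NH4)2SO4·6H2O) = 5/1 × 1.576 × 10^-3 = 7.879 × 10^-3 mol
mass of FeSO4·(NH4)2SO4·6H2O = 7.879 × 10^-3 × 392.14 g/mol = 3.089 g
% FeSO4·(NH4)2SO4·6H2O = 3.089 / 3.294 × 100 = 93.79 %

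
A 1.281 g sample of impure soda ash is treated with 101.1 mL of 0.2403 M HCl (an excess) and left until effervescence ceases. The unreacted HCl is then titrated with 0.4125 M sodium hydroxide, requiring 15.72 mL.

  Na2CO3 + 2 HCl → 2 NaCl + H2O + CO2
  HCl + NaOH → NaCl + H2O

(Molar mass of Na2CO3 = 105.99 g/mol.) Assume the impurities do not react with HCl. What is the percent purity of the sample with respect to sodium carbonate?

73.68 %

n(HCl) added = 0.1011 × 0.2403 = 0.02429 mol
n(NaOH) used in back-titration = 0.01572 × 0.4125 = 6.484 × 10^-3 mol
n(HCl) left over = 6.484 × 10^-3 mol (1:1 ratio)
n(HCl) consumed by analyte = 0.02429 − 6.484 × 10^-3 = 0.01781 mol
From the 1:2 ratio, n(Na2CO3) = 1/2 × 0.01781 = 8.905 × 10^-3 mol
mass of Na2CO3 = 8.905 × 10^-3 × 105.99 = 0.9438 g
% Na2CO3 = 0.9438 / 1.281 × 100 = 73.68 %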